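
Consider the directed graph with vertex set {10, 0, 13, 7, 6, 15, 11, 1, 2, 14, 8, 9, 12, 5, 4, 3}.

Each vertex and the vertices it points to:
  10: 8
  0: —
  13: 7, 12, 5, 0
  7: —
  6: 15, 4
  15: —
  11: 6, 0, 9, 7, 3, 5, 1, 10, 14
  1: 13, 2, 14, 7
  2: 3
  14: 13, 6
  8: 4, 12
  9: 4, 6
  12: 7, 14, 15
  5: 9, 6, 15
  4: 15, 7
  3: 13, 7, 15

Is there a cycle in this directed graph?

Yes

DFS with white/gray/black marking, starting from 11:
11 gray
  6 gray
    15 gray
    15 black
    4 gray
      4→15: 15 black — skip
      7 gray
      7 black
    4 black
  6 black
  0 gray
  0 black
  9 gray
    9→4: 4 black — skip
    9→6: 6 black — skip
  9 black
  11→7: 7 black — skip
  3 gray
    13 gray
      13→7: 7 black — skip
      12 gray
        12→7: 7 black — skip
        14 gray
          14→13: 13 is gray → back edge
Back edge found, so a cycle exists: 13 → 12 → 14 → 13.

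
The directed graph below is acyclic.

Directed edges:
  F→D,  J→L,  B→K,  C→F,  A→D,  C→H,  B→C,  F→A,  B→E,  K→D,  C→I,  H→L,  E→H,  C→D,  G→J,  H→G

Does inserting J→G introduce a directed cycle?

Adding J→G creates a cycle iff G can already reach J.
Path from G: G → J.
So G → … → J → G is a cycle.

Yes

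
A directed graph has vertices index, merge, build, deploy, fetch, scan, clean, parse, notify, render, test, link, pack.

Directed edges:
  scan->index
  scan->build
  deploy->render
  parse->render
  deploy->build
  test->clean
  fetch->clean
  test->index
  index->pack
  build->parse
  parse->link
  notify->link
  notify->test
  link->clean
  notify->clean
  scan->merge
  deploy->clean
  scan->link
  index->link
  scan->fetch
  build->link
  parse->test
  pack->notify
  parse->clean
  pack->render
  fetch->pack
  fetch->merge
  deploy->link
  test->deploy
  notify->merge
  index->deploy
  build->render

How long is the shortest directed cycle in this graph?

4

For each vertex v, BFS finds the shortest path from v back to v.
The shortest such closed walk is index → pack → notify → test → index, length 4.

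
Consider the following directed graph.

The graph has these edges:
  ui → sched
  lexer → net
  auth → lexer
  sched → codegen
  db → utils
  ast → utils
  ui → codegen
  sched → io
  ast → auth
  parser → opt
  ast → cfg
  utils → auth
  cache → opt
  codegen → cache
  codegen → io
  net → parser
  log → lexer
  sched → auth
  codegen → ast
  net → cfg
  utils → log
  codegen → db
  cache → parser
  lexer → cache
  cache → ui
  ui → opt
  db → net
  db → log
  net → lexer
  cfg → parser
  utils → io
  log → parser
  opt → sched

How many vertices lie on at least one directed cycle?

A vertex is on a directed cycle iff it belongs to a strongly connected component of size ≥ 2 (or has a self-loop).
The vertices on cycles are {db, ui, ast, cfg, log, net, opt, auth, cache, lexer, sched, utils, parser, codegen} — 14 in total.

14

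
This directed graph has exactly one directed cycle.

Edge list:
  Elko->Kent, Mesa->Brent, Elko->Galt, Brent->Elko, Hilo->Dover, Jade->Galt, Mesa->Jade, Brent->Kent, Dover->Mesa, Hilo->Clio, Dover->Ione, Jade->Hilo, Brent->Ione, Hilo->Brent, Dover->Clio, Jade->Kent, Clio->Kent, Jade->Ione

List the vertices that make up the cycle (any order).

Hilo, Jade, Mesa, Dover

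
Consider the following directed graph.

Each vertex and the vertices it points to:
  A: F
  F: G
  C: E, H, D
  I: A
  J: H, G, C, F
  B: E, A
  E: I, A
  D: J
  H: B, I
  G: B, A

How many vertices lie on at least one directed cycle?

9

A vertex is on a directed cycle iff it belongs to a strongly connected component of size ≥ 2 (or has a self-loop).
The vertices on cycles are {A, B, C, D, E, F, G, I, J} — 9 in total.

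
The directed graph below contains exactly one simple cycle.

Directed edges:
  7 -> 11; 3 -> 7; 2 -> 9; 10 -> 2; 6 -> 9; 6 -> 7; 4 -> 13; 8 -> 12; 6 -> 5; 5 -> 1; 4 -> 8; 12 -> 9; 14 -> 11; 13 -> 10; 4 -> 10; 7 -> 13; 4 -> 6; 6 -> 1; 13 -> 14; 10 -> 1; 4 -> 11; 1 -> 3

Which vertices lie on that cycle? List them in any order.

DFS with gray/black marking from 13:
13 gray
  10 gray
    2 gray
      9 gray
      9 black
    2 black
    1 gray
      3 gray
        7 gray
          7→13: 13 is gray → back edge
Back edge closes the cycle 13 → 10 → 1 → 3 → 7 → 13; its vertices are {1, 3, 7, 10, 13}.

1, 3, 7, 10, 13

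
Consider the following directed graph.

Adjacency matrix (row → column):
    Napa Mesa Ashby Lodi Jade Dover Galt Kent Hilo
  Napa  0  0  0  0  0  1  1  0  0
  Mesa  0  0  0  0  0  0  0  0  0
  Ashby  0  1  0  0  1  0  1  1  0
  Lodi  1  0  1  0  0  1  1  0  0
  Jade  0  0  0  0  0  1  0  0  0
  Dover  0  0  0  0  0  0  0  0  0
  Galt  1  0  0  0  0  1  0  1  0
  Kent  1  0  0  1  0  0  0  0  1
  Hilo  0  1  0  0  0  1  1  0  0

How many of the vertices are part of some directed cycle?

A vertex is on a directed cycle iff it belongs to a strongly connected component of size ≥ 2 (or has a self-loop).
The vertices on cycles are {Galt, Hilo, Kent, Lodi, Napa, Ashby} — 6 in total.

6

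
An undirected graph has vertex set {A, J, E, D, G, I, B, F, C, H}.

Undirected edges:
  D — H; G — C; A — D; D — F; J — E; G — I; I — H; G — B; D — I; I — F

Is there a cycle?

DFS, tracking each vertex's parent; an edge to a visited non-parent vertex closes a cycle.
Start from A:
visit A (parent –)
  visit D (parent A)
    visit F (parent D)
      F–D: parent, skip
      visit I (parent F)
        visit H (parent I)
          H–D: D visited and ≠ parent → cycle
Cycle: D – F – I – H – D.

Yes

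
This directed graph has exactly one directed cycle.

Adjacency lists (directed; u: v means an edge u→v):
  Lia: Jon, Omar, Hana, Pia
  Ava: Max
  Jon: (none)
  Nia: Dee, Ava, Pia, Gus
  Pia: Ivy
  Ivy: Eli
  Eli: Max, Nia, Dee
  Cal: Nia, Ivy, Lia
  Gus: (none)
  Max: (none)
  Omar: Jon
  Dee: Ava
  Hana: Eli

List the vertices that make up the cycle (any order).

Eli, Ivy, Nia, Pia

DFS with gray/black marking from Nia:
Nia gray
  Dee gray
    Ava gray
      Max gray
      Max black
    Ava black
  Dee black
  Nia→Ava: Ava black — skip
  Pia gray
    Ivy gray
      Eli gray
        Eli→Max: Max black — skip
        Eli→Nia: Nia is gray → back edge
Back edge closes the cycle Nia → Pia → Ivy → Eli → Nia; its vertices are {Eli, Ivy, Nia, Pia}.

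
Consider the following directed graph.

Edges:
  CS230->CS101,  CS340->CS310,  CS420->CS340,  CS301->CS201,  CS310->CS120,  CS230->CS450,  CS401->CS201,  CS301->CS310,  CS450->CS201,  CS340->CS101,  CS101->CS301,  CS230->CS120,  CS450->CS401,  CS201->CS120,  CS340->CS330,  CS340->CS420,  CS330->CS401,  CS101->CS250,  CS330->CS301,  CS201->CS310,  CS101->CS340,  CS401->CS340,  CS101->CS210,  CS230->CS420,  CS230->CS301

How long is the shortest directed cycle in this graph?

For each vertex v, BFS finds the shortest path from v back to v.
The shortest such closed walk is CS101 → CS340 → CS101, length 2.

2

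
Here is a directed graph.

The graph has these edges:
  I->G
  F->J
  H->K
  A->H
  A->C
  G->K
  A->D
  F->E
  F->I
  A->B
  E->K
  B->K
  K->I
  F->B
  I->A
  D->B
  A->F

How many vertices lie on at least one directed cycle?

9

A vertex is on a directed cycle iff it belongs to a strongly connected component of size ≥ 2 (or has a self-loop).
The vertices on cycles are {A, B, D, E, F, G, H, I, K} — 9 in total.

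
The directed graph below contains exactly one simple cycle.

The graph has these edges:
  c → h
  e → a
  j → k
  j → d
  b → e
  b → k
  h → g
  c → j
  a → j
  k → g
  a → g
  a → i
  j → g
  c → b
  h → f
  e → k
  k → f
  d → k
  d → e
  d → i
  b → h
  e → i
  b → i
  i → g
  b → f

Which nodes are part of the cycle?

a, d, e, j

DFS with gray/black marking from j:
j gray
  d gray
    e gray
      a gray
        a→j: j is gray → back edge
Back edge closes the cycle j → d → e → a → j; its vertices are {a, d, e, j}.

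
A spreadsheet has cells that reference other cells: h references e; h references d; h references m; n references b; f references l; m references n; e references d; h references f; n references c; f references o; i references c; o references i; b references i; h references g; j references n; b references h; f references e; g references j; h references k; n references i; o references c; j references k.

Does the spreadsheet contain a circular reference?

DFS with white/gray/black marking, starting from e:
e gray
  d gray
  d black
e black
b gray
  h gray
    k gray
    k black
    f gray
      o gray
        i gray
          c gray
          c black
        i black
        o→c: c black — skip
      o black
      l gray
      l black
      f→e: e black — skip
    f black
    g gray
      j gray
        j→k: k black — skip
        n gray
          n→i: i black — skip
          n→b: b is gray → back edge
Back edge found, so a cycle exists: b → h → g → j → n → b.

Yes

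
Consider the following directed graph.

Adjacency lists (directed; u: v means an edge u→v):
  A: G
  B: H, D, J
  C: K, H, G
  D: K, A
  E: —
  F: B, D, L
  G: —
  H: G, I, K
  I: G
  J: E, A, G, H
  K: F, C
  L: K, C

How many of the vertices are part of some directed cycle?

8

A vertex is on a directed cycle iff it belongs to a strongly connected component of size ≥ 2 (or has a self-loop).
The vertices on cycles are {B, C, D, F, H, J, K, L} — 8 in total.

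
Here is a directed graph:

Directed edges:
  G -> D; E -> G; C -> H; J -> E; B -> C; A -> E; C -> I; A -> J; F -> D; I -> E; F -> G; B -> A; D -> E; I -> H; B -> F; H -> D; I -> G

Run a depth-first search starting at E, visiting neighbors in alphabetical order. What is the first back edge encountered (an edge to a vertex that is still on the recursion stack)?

D→E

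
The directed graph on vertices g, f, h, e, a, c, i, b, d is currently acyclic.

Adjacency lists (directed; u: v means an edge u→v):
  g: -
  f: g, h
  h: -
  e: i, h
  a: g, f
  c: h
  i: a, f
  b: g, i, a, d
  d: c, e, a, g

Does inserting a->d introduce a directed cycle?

Yes

Adding a→d creates a cycle iff d can already reach a.
Path from d: d → a.
So d → … → a → d is a cycle.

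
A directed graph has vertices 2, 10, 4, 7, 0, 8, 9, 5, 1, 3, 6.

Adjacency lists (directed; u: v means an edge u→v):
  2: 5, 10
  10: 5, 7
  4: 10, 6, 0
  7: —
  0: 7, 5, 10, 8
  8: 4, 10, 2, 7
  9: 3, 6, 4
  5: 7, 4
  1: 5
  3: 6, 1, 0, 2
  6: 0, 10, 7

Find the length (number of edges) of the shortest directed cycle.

For each vertex v, BFS finds the shortest path from v back to v.
The shortest such closed walk is 4 → 0 → 8 → 4, length 3.

3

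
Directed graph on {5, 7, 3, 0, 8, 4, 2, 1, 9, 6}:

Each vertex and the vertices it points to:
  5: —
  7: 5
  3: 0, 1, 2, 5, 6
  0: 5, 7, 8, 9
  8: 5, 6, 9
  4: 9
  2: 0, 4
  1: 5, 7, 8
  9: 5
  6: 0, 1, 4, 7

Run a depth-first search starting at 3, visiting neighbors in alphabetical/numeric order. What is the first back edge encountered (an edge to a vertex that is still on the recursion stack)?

DFS from 3 (visiting neighbors in alphabetical/numeric order); mark gray on enter, black on exit:
3 gray
  0 gray
    5 gray
    5 black
    7 gray
      7→5: 5 black — skip
    7 black
    8 gray
      8→5: 5 black — skip
      6 gray
        6→0: 0 is gray → back edge
First back edge: 6 → 0.

6->0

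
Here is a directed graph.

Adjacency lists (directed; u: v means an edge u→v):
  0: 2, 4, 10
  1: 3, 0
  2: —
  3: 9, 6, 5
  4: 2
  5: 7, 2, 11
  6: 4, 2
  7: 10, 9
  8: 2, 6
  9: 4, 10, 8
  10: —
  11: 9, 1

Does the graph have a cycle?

Yes

DFS with white/gray/black marking, starting from 4:
4 gray
  2 gray
  2 black
4 black
0 gray
  0→2: 2 black — skip
  0→4: 4 black — skip
  10 gray
  10 black
0 black
1 gray
  3 gray
    9 gray
      9→4: 4 black — skip
      9→10: 10 black — skip
      8 gray
        8→2: 2 black — skip
        6 gray
          6→4: 4 black — skip
          6→2: 2 black — skip
        6 black
      8 black
    9 black
    3→6: 6 black — skip
    5 gray
      7 gray
        7→10: 10 black — skip
        7→9: 9 black — skip
      7 black
      5→2: 2 black — skip
      11 gray
        11→9: 9 black — skip
        11→1: 1 is gray → back edge
Back edge found, so a cycle exists: 1 → 3 → 5 → 11 → 1.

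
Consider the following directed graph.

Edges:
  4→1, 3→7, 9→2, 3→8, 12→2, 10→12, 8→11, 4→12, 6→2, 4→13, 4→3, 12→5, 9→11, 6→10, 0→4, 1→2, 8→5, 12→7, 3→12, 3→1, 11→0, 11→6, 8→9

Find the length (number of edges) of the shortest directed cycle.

For each vertex v, BFS finds the shortest path from v back to v.
The shortest such closed walk is 11 → 0 → 4 → 3 → 8 → 11, length 5.

5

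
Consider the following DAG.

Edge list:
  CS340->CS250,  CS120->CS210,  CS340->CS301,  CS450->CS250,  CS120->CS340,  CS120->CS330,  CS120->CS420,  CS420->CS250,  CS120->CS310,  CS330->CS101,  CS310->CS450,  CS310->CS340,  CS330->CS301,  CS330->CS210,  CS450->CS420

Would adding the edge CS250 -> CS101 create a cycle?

No

Adding CS250→CS101 creates a cycle iff CS101 can already reach CS250.
Explore from CS101: no path reaches CS250. The graph stays acyclic.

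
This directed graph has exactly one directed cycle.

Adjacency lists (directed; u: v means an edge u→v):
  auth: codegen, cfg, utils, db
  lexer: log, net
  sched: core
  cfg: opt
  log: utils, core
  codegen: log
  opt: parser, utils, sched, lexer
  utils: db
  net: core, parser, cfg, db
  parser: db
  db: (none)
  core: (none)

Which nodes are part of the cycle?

DFS with gray/black marking from cfg:
cfg gray
  opt gray
    parser gray
      db gray
      db black
    parser black
    utils gray
      utils→db: db black — skip
    utils black
    sched gray
      core gray
      core black
    sched black
    lexer gray
      log gray
        log→utils: utils black — skip
        log→core: core black — skip
      log black
      net gray
        net→core: core black — skip
        net→parser: parser black — skip
        net→cfg: cfg is gray → back edge
Back edge closes the cycle cfg → opt → lexer → net → cfg; its vertices are {cfg, net, opt, lexer}.

cfg, net, opt, lexer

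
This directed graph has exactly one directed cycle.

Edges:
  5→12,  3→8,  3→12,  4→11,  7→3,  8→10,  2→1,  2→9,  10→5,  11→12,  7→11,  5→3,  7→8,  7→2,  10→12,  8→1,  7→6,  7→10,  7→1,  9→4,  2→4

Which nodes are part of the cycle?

3, 5, 8, 10

DFS with gray/black marking from 10:
10 gray
  12 gray
  12 black
  5 gray
    5→12: 12 black — skip
    3 gray
      3→12: 12 black — skip
      8 gray
        1 gray
        1 black
        8→10: 10 is gray → back edge
Back edge closes the cycle 10 → 5 → 3 → 8 → 10; its vertices are {3, 5, 8, 10}.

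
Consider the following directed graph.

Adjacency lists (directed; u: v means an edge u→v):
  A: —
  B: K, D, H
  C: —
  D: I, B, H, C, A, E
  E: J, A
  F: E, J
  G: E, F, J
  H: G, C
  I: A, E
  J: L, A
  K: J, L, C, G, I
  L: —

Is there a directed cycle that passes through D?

Yes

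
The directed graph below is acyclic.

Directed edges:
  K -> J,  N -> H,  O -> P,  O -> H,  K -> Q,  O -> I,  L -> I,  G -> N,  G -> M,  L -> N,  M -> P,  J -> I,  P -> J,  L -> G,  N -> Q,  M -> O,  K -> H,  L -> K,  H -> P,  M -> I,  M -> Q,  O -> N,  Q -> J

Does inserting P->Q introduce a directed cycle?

No

Adding P→Q creates a cycle iff Q can already reach P.
Explore from Q: no path reaches P. The graph stays acyclic.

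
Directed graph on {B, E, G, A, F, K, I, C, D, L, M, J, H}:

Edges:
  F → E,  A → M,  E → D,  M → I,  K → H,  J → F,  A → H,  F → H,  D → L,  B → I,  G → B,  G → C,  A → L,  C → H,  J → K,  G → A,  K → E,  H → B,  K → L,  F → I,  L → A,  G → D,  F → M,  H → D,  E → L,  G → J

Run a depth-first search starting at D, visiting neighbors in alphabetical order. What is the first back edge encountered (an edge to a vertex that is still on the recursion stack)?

H→D

DFS from D (visiting neighbors in alphabetical order); mark gray on enter, black on exit:
D gray
  L gray
    A gray
      H gray
        B gray
          I gray
          I black
        B black
        H→D: D is gray → back edge
First back edge: H → D.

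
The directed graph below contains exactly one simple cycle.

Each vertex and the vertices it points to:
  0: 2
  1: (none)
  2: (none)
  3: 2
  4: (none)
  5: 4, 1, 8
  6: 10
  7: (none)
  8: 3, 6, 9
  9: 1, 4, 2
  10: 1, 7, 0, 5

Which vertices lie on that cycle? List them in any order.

5, 6, 8, 10

DFS with gray/black marking from 6:
6 gray
  10 gray
    1 gray
    1 black
    7 gray
    7 black
    0 gray
      2 gray
      2 black
    0 black
    5 gray
      4 gray
      4 black
      5→1: 1 black — skip
      8 gray
        3 gray
          3→2: 2 black — skip
        3 black
        8→6: 6 is gray → back edge
Back edge closes the cycle 6 → 10 → 5 → 8 → 6; its vertices are {5, 6, 8, 10}.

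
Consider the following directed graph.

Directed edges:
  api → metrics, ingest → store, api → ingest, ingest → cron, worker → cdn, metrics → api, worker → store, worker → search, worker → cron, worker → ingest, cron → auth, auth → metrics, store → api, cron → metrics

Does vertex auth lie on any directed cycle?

Yes

auth is on a cycle iff auth can reach itself via ≥1 edge.
auth → metrics → api → ingest → cron → auth — yes.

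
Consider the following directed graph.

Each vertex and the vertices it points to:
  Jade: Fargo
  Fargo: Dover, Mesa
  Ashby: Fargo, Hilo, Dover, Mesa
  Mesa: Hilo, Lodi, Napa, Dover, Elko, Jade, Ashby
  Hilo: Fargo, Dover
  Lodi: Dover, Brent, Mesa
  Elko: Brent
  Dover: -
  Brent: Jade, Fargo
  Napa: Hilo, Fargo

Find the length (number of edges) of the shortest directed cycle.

2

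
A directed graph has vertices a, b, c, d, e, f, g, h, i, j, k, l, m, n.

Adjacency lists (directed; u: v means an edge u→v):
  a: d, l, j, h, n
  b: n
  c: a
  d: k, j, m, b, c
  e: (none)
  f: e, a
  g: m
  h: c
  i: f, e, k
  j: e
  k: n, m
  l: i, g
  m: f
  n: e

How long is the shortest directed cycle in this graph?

For each vertex v, BFS finds the shortest path from v back to v.
The shortest such closed walk is a → d → c → a, length 3.

3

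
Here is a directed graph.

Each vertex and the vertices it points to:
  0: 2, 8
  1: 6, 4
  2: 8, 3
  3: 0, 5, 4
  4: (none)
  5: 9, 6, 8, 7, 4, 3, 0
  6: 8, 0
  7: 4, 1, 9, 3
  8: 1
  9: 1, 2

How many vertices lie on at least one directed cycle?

A vertex is on a directed cycle iff it belongs to a strongly connected component of size ≥ 2 (or has a self-loop).
The vertices on cycles are {0, 1, 2, 3, 5, 6, 7, 8, 9} — 9 in total.

9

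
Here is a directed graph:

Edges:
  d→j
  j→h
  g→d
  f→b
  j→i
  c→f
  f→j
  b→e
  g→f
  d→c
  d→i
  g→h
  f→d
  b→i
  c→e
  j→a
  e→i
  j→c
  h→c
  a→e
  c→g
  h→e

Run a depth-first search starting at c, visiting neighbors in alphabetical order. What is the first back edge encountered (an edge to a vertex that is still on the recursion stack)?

d→c

DFS from c (visiting neighbors in alphabetical order); mark gray on enter, black on exit:
c gray
  e gray
    i gray
    i black
  e black
  f gray
    b gray
      b→e: e black — skip
      b→i: i black — skip
    b black
    d gray
      d→c: c is gray → back edge
First back edge: d → c.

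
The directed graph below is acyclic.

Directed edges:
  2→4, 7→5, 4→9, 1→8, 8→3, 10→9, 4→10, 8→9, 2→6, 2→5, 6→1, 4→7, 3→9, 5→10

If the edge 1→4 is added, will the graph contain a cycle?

No

Adding 1→4 creates a cycle iff 4 can already reach 1.
Explore from 4: no path reaches 1. The graph stays acyclic.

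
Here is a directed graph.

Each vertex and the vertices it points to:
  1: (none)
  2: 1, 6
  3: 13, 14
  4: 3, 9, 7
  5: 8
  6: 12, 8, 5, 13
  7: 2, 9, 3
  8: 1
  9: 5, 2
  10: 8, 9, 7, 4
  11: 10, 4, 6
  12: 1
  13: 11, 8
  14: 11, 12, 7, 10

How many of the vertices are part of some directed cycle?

10

A vertex is on a directed cycle iff it belongs to a strongly connected component of size ≥ 2 (or has a self-loop).
The vertices on cycles are {2, 3, 4, 6, 7, 9, 10, 11, 13, 14} — 10 in total.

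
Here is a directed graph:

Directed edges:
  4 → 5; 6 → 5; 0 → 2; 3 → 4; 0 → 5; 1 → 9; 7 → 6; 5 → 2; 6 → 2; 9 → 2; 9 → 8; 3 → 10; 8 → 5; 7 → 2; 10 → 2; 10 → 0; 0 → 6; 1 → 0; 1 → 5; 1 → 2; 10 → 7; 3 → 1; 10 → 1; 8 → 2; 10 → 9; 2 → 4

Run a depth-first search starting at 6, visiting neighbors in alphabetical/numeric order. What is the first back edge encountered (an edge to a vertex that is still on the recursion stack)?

DFS from 6 (visiting neighbors in alphabetical/numeric order); mark gray on enter, black on exit:
6 gray
  2 gray
    4 gray
      5 gray
        5→2: 2 is gray → back edge
First back edge: 5 → 2.

5->2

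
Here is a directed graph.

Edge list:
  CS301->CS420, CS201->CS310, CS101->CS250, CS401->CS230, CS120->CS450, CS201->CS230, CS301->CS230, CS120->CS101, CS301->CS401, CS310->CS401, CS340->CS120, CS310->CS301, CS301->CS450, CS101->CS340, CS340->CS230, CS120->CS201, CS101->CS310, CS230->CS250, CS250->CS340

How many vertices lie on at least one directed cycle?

A vertex is on a directed cycle iff it belongs to a strongly connected component of size ≥ 2 (or has a self-loop).
The vertices on cycles are {CS101, CS120, CS201, CS230, CS250, CS301, CS310, CS340, CS401} — 9 in total.

9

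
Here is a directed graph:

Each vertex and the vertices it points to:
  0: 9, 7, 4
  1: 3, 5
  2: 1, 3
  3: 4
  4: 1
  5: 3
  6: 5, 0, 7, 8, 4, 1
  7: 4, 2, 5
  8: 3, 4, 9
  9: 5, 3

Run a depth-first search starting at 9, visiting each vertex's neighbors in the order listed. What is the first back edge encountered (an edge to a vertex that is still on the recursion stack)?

DFS from 9 (visiting each vertex's neighbors in the order listed); mark gray on enter, black on exit:
9 gray
  5 gray
    3 gray
      4 gray
        1 gray
          1→3: 3 is gray → back edge
First back edge: 1 → 3.

1→3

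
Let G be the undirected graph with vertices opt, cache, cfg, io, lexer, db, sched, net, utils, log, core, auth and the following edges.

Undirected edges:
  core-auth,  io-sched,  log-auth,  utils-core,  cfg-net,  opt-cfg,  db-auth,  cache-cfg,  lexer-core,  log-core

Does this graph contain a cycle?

DFS, tracking each vertex's parent; an edge to a visited non-parent vertex closes a cycle.
Start from io:
visit io (parent –)
  visit sched (parent io)
    sched–io: parent, skip
visit opt (parent –)
  visit cfg (parent opt)
    visit net (parent cfg)
      net–cfg: parent, skip
    cfg–opt: parent, skip
    visit cache (parent cfg)
      cache–cfg: parent, skip
visit lexer (parent –)
  visit core (parent lexer)
    core–lexer: parent, skip
    visit utils (parent core)
      utils–core: parent, skip
    visit log (parent core)
      visit auth (parent log)
        auth–core: core visited and ≠ parent → cycle
Cycle: core – log – auth – core.

Yes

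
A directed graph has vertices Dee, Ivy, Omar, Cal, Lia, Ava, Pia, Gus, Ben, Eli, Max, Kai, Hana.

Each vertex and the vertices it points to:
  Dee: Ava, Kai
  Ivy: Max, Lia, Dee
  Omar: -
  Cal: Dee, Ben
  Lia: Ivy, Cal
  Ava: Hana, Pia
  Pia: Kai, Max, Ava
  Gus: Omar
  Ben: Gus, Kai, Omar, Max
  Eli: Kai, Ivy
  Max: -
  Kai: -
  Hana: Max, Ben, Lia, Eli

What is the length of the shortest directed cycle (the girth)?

For each vertex v, BFS finds the shortest path from v back to v.
The shortest such closed walk is Ava → Pia → Ava, length 2.

2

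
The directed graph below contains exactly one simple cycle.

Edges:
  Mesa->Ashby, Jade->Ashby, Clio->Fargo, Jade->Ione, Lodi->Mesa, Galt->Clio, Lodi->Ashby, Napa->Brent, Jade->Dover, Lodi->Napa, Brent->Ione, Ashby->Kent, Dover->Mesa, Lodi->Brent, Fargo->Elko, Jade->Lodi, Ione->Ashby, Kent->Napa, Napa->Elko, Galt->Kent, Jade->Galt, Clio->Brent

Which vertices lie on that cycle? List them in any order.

Ione, Kent, Napa, Ashby, Brent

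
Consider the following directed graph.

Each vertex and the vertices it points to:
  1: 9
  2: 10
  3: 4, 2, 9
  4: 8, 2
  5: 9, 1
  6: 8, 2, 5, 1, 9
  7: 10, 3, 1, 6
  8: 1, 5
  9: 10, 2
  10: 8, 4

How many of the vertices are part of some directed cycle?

7

A vertex is on a directed cycle iff it belongs to a strongly connected component of size ≥ 2 (or has a self-loop).
The vertices on cycles are {1, 2, 4, 5, 8, 9, 10} — 7 in total.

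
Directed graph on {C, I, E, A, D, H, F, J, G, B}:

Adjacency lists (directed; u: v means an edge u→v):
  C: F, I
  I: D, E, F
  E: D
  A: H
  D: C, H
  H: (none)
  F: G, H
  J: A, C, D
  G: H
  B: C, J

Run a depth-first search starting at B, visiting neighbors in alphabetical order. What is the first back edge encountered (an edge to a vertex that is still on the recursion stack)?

D→C

DFS from B (visiting neighbors in alphabetical order); mark gray on enter, black on exit:
B gray
  C gray
    F gray
      G gray
        H gray
        H black
      G black
      F→H: H black — skip
    F black
    I gray
      D gray
        D→C: C is gray → back edge
First back edge: D → C.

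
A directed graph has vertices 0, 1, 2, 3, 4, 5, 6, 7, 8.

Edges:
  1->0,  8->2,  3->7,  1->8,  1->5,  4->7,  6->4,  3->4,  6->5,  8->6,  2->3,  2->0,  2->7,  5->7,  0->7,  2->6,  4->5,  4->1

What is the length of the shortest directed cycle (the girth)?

4

For each vertex v, BFS finds the shortest path from v back to v.
The shortest such closed walk is 1 → 8 → 6 → 4 → 1, length 4.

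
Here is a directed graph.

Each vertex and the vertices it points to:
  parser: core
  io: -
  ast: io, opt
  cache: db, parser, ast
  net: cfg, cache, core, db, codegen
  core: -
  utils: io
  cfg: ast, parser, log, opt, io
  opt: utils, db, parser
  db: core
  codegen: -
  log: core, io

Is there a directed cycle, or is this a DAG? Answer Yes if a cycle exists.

DFS with white/gray/black marking, starting from ast:
ast gray
  io gray
  io black
  opt gray
    utils gray
      utils→io: io black — skip
    utils black
    db gray
      core gray
      core black
    db black
    parser gray
      parser→core: core black — skip
    parser black
  opt black
ast black
cache gray
  cache→db: db black — skip
  cache→parser: parser black — skip
  cache→ast: ast black — skip
cache black
net gray
  cfg gray
    cfg→ast: ast black — skip
    cfg→parser: parser black — skip
    log gray
      log→core: core black — skip
      log→io: io black — skip
    log black
    cfg→opt: opt black — skip
    cfg→io: io black — skip
  cfg black
  net→cache: cache black — skip
  net→core: core black — skip
  net→db: db black — skip
  codegen gray
  codegen black
net black
Every edge goes to a white or black vertex — no back edge, so the graph is acyclic.

No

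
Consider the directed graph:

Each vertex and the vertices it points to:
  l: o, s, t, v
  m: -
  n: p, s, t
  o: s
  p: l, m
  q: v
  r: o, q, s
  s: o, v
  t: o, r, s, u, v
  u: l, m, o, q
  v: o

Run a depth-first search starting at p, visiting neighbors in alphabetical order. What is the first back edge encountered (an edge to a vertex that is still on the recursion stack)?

DFS from p (visiting neighbors in alphabetical order); mark gray on enter, black on exit:
p gray
  l gray
    o gray
      s gray
        s→o: o is gray → back edge
First back edge: s → o.

s→o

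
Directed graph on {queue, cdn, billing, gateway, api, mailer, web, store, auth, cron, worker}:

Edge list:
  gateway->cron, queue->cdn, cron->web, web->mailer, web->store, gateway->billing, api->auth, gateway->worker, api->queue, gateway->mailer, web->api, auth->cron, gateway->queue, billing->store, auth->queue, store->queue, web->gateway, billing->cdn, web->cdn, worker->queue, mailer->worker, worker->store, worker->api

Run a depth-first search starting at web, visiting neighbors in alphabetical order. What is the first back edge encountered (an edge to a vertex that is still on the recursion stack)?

DFS from web (visiting neighbors in alphabetical order); mark gray on enter, black on exit:
web gray
  api gray
    auth gray
      cron gray
        cron→web: web is gray → back edge
First back edge: cron → web.

cron→web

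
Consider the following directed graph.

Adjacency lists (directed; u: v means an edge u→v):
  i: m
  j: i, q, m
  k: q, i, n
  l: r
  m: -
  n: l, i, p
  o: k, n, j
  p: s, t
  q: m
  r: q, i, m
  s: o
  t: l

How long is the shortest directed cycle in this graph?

4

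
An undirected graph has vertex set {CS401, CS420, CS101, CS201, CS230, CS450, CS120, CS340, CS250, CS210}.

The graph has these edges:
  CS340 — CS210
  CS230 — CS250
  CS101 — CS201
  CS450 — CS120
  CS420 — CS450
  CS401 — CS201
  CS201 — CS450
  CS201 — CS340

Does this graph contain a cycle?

No

DFS, tracking each vertex's parent; an edge to a visited non-parent vertex closes a cycle.
Start from CS420:
visit CS420 (parent –)
  visit CS450 (parent CS420)
    visit CS120 (parent CS450)
      CS120–CS450: parent, skip
    CS450–CS420: parent, skip
    visit CS201 (parent CS450)
      visit CS401 (parent CS201)
        CS401–CS201: parent, skip
      visit CS101 (parent CS201)
        CS101–CS201: parent, skip
      visit CS340 (parent CS201)
        visit CS210 (parent CS340)
          CS210–CS340: parent, skip
        CS340–CS201: parent, skip
      CS201–CS450: parent, skip
visit CS230 (parent –)
  visit CS250 (parent CS230)
    CS250–CS230: parent, skip
No non-parent visited neighbor found — the graph is a forest.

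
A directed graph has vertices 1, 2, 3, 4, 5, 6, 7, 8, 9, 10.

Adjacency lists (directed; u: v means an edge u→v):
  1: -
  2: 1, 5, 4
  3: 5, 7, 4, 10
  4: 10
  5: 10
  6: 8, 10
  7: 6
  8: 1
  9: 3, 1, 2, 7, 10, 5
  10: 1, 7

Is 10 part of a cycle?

Yes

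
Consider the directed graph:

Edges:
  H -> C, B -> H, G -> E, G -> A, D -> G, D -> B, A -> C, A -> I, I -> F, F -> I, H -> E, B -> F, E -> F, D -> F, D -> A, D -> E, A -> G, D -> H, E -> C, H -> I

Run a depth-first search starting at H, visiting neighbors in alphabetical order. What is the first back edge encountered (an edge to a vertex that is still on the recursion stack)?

DFS from H (visiting neighbors in alphabetical order); mark gray on enter, black on exit:
H gray
  C gray
  C black
  E gray
    E→C: C black — skip
    F gray
      I gray
        I→F: F is gray → back edge
First back edge: I → F.

I->F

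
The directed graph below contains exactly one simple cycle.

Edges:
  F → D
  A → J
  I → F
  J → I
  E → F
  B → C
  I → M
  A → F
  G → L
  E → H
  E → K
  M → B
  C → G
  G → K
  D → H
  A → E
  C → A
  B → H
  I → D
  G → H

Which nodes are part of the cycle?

A, B, C, I, J, M

DFS with gray/black marking from C:
C gray
  G gray
    H gray
    H black
    K gray
    K black
    L gray
    L black
  G black
  A gray
    F gray
      D gray
        D→H: H black — skip
      D black
    F black
    E gray
      E→H: H black — skip
      E→F: F black — skip
      E→K: K black — skip
    E black
    J gray
      I gray
        I→D: D black — skip
        M gray
          B gray
            B→H: H black — skip
            B→C: C is gray → back edge
Back edge closes the cycle C → A → J → I → M → B → C; its vertices are {A, B, C, I, J, M}.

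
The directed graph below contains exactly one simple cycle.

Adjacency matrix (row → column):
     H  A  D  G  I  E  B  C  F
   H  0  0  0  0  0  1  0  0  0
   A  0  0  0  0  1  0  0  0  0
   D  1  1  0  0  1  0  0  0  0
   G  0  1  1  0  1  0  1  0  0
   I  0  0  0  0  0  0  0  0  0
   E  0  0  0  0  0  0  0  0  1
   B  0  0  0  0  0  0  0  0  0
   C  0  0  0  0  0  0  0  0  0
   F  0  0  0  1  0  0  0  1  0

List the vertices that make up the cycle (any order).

DFS with gray/black marking from F:
F gray
  G gray
    D gray
      A gray
        I gray
        I black
      A black
      D→I: I black — skip
      H gray
        E gray
          E→F: F is gray → back edge
Back edge closes the cycle F → G → D → H → E → F; its vertices are {D, E, F, G, H}.

D, E, F, G, H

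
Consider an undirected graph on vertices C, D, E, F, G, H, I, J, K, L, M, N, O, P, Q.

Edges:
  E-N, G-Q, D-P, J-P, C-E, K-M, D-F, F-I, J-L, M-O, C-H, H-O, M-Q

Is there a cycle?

DFS, tracking each vertex's parent; an edge to a visited non-parent vertex closes a cycle.
Start from D:
visit D (parent –)
  visit F (parent D)
    visit I (parent F)
      I–F: parent, skip
    F–D: parent, skip
  visit P (parent D)
    P–D: parent, skip
    visit J (parent P)
      J–P: parent, skip
      visit L (parent J)
        L–J: parent, skip
visit C (parent –)
  visit H (parent C)
    H–C: parent, skip
    visit O (parent H)
      visit M (parent O)
        visit K (parent M)
          K–M: parent, skip
        visit Q (parent M)
          visit G (parent Q)
            G–Q: parent, skip
          Q–M: parent, skip
        M–O: parent, skip
      O–H: parent, skip
  visit E (parent C)
    E–C: parent, skip
    visit N (parent E)
      N–E: parent, skip
No non-parent visited neighbor found — the graph is a forest.

No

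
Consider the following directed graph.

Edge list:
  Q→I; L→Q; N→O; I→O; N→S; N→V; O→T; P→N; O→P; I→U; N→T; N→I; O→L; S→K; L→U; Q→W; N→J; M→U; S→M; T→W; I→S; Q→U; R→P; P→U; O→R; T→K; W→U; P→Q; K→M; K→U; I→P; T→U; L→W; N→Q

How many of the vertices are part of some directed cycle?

7

A vertex is on a directed cycle iff it belongs to a strongly connected component of size ≥ 2 (or has a self-loop).
The vertices on cycles are {I, L, N, O, P, Q, R} — 7 in total.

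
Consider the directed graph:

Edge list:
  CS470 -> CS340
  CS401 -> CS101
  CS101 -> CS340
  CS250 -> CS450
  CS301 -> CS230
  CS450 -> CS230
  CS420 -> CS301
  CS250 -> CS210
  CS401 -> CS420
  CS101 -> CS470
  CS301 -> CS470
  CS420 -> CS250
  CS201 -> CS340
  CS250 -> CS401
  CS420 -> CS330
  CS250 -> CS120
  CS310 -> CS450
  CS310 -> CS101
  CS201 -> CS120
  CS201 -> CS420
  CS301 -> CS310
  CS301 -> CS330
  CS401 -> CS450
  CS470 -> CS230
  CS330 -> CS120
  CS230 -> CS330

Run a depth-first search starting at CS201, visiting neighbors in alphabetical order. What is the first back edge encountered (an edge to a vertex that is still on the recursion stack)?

CS401→CS420

DFS from CS201 (visiting neighbors in alphabetical order); mark gray on enter, black on exit:
CS201 gray
  CS120 gray
  CS120 black
  CS340 gray
  CS340 black
  CS420 gray
    CS250 gray
      CS250→CS120: CS120 black — skip
      CS210 gray
      CS210 black
      CS401 gray
        CS101 gray
          CS101→CS340: CS340 black — skip
          CS470 gray
            CS230 gray
              CS330 gray
                CS330→CS120: CS120 black — skip
              CS330 black
            CS230 black
            CS470→CS340: CS340 black — skip
          CS470 black
        CS101 black
        CS401→CS420: CS420 is gray → back edge
First back edge: CS401 → CS420.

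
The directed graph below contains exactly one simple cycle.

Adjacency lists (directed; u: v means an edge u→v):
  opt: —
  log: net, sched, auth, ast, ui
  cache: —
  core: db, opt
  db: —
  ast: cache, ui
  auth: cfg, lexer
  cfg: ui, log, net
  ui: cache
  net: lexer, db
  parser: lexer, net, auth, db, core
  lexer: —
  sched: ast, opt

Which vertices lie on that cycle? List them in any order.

cfg, log, auth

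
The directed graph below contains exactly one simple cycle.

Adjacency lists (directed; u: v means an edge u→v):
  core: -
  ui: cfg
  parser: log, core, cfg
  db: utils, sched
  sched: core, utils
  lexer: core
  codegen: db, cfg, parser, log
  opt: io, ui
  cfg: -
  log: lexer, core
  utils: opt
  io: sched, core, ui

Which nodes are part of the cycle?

DFS with gray/black marking from utils:
utils gray
  opt gray
    io gray
      sched gray
        core gray
        core black
        sched→utils: utils is gray → back edge
Back edge closes the cycle utils → opt → io → sched → utils; its vertices are {io, opt, sched, utils}.

io, opt, sched, utils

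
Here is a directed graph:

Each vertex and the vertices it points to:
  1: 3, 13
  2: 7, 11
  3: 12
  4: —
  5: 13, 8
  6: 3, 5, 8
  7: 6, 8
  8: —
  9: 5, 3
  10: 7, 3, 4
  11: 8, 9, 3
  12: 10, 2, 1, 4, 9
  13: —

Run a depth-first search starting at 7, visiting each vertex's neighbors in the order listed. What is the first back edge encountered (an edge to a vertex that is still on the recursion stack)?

10->7

DFS from 7 (visiting each vertex's neighbors in the order listed); mark gray on enter, black on exit:
7 gray
  6 gray
    3 gray
      12 gray
        10 gray
          10→7: 7 is gray → back edge
First back edge: 10 → 7.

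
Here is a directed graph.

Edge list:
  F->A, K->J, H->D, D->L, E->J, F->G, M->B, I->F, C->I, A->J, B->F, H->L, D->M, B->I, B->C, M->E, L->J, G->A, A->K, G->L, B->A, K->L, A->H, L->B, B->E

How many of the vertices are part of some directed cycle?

11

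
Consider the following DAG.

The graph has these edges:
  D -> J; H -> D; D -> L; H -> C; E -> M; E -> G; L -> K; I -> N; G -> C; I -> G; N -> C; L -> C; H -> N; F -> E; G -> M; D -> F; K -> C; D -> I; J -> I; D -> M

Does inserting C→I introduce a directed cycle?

Yes

Adding C→I creates a cycle iff I can already reach C.
Path from I: I → G → C.
So I → … → C → I is a cycle.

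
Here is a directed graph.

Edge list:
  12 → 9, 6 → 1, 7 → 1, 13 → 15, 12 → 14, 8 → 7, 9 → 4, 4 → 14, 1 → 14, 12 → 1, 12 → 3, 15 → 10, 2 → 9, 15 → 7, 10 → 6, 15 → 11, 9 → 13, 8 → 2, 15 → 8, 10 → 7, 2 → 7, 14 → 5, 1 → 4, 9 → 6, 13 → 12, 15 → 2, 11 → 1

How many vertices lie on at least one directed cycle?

6

A vertex is on a directed cycle iff it belongs to a strongly connected component of size ≥ 2 (or has a self-loop).
The vertices on cycles are {2, 8, 9, 12, 13, 15} — 6 in total.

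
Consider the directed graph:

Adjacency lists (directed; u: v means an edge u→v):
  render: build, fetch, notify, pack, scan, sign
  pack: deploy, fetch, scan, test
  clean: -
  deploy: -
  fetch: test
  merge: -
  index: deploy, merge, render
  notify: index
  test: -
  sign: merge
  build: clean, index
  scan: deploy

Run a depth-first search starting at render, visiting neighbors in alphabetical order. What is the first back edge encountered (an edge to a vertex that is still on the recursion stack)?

DFS from render (visiting neighbors in alphabetical order); mark gray on enter, black on exit:
render gray
  build gray
    clean gray
    clean black
    index gray
      deploy gray
      deploy black
      merge gray
      merge black
      index→render: render is gray → back edge
First back edge: index → render.

index->render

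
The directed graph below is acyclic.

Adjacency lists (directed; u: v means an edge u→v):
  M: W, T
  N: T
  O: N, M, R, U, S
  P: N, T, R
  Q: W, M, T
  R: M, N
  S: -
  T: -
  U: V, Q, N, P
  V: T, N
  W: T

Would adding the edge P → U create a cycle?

Yes

Adding P→U creates a cycle iff U can already reach P.
Path from U: U → P.
So U → … → P → U is a cycle.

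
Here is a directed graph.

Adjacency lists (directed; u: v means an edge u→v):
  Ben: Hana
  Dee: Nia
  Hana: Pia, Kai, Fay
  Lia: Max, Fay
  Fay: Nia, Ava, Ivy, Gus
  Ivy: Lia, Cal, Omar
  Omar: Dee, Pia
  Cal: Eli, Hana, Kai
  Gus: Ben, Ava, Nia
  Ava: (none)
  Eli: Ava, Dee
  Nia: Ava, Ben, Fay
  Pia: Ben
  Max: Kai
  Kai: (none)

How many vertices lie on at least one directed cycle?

12

A vertex is on a directed cycle iff it belongs to a strongly connected component of size ≥ 2 (or has a self-loop).
The vertices on cycles are {Ben, Cal, Dee, Eli, Fay, Gus, Ivy, Lia, Nia, Pia, Hana, Omar} — 12 in total.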